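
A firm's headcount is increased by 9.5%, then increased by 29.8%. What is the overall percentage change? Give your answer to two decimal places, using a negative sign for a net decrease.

42.13%

A 9.5% increase multiplies by 1.095.
Then a 29.8% increase: 1.095 × 1.298 = 1.42131.
Overall factor 1.42131, i.e. 42.13%.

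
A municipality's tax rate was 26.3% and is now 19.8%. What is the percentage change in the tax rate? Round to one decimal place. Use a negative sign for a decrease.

-24.7%

The change is 19.8 − 26.3 = -6.5 percentage points.
Relative to the original 26.3%, that is -6.5 ÷ 26.3 ≈ -24.7%.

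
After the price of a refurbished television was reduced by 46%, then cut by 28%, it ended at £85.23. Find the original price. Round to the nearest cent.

Undoing the 28% decrease: £85.23 ÷ 0.72 = £118.375.
Undoing the 46% decrease: £118.375 ÷ 0.54 ≈ £219.21.

£219.21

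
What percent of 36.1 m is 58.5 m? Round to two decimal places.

58.5 m ÷ 36.1 m ≈ 162.05%.

162.05%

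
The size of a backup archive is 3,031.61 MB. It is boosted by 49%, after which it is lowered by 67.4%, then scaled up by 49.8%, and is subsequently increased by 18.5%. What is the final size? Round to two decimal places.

2,614.01 MB

Each change multiplies by a factor: 1.49 × 0.326 × 1.498 × 1.185 = 0.8622516462.
3,031.61 × 0.8622516462 = 2614.010713136382 ≈ 2,614.01.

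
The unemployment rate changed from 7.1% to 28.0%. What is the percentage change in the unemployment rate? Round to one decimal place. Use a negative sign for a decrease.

The change is 28.0 − 7.1 = 20.9 percentage points.
Relative to the original 7.1%, that is 20.9 ÷ 7.1 ≈ 294.4%.

294.4%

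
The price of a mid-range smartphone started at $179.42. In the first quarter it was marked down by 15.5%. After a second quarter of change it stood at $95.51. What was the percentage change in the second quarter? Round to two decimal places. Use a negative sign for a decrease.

After the first quarter: $179.42 × 0.845 = $151.6099.
Second-quarter multiplier: $95.51 ÷ $151.6099 ≈ 0.629972.
That is a change of -37.00%.

-37.00%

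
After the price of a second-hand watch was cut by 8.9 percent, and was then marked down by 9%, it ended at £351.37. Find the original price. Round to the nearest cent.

£423.84

The overall multiplier applied was 0.911 × 0.91 = 0.82901.
So the original price was £351.37 ÷ 0.82901 ≈ £423.84.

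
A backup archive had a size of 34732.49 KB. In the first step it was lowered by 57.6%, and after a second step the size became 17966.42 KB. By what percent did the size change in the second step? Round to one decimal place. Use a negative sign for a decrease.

After the first step: 34732.49 × 0.424 = 14726.57576.
Second-step multiplier: 17966.42 ÷ 14726.57576 ≈ 1.22.
That is a change of 22.0%.

22.0%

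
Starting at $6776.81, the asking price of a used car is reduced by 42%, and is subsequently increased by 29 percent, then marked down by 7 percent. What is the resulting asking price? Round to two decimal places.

After the 42% decrease: $6776.81 × 0.58 = $3930.5498.
Apply the 29% increase: $3930.5498 × 1.29 = $5070.409242.
After the 7% decrease: $5070.409242 × 0.93 = $4715.48059506 ≈ $4715.48.

$4715.48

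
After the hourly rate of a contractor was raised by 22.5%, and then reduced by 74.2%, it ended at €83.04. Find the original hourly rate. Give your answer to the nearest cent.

€262.74

Undoing the 74.2% decrease: €83.04 ÷ 0.258 ≈ €321.860465.
Undoing the 22.5% increase: €321.860465 ÷ 1.225 ≈ €262.74.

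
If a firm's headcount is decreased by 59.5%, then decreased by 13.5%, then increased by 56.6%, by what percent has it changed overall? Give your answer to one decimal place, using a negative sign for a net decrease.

A 59.5% decrease multiplies by 0.405.
Then a 13.5% decrease: 0.405 × 0.865 = 0.350325.
Then a 56.6% increase: 0.350325 × 1.566 = 0.54860895.
Overall factor 0.54860895, i.e. -45.1%.

-45.1%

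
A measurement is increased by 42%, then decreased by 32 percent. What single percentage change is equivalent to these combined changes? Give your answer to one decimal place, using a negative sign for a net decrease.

-3.4%

The combined multiplier is 1.42 × 0.68 = 0.9656.
That corresponds to a decrease of 3.4%.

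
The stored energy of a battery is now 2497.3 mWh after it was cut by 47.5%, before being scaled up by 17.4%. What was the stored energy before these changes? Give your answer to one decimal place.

4051.8 mWh

The overall multiplier applied was 0.525 × 1.174 = 0.61635.
So the original stored energy was 2497.3 ÷ 0.61635 ≈ 4051.8 mWh.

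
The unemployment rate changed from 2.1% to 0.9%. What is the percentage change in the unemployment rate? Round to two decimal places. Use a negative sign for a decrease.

The change is 0.9 − 2.1 = -1.2 percentage points.
Relative to the original 2.1%, that is -1.2 ÷ 2.1 ≈ -57.14%.

-57.14%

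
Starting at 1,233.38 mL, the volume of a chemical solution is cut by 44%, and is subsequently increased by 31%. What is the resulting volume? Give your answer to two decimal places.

904.81 mL

Each change multiplies by a factor: 0.56 × 1.31 = 0.7336.
1,233.38 × 0.7336 = 904.807568 ≈ 904.81.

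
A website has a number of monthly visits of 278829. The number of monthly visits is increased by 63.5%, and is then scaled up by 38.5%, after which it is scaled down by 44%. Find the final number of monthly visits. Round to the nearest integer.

After the 63.5% increase: 278829 × 1.635 = 455885.415.
Apply the 38.5% increase: 455885.415 × 1.385 = 631401.299775.
After the 44% decrease: 631401.299775 × 0.56 = 353584.727874 ≈ 353585.

353585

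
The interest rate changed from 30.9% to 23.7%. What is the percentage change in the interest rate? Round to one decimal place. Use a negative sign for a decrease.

The change is 23.7 − 30.9 = -7.2 percentage points.
Relative to the original 30.9%, that is -7.2 ÷ 30.9 ≈ -23.3%.

-23.3%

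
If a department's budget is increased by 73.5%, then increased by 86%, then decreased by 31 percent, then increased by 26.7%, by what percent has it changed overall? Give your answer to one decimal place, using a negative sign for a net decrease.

182.1%

The combined multiplier is 1.735 × 1.86 × 0.69 × 1.267 = 2.821227633.
That corresponds to an increase of 182.1%.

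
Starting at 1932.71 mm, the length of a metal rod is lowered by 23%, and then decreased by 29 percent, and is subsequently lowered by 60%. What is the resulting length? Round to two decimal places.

23% decrease: 1932.71 × 0.77 = 1488.1867.
29% decrease: 1488.1867 × 0.71 = 1056.612557.
After the 60% decrease: 1056.612557 × 0.4 = 422.6450228 ≈ 422.65.

422.65 mm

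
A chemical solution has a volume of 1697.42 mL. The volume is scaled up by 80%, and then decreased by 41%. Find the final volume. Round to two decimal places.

After the 80% increase: 1697.42 × 1.8 = 3055.356.
Apply the 41% decrease: 3055.356 × 0.59 = 1802.66004 ≈ 1802.66.

1802.66 mL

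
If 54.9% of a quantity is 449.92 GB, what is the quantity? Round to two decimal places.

819.53 GB

449.92 GB ÷ 0.549 ≈ 819.53 GB.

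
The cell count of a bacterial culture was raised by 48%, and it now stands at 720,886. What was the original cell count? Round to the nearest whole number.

The overall multiplier applied was 1.48.
So the original cell count was 720,886 ÷ 1.48 ≈ 487,085.

487,085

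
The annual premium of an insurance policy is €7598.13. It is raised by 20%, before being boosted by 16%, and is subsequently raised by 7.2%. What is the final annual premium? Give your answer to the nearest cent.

€11338.11

Each change multiplies by a factor: 1.2 × 1.16 × 1.072 = 1.492224.
€7598.13 × 1.492224 = €11338.11194112 ≈ €11338.11.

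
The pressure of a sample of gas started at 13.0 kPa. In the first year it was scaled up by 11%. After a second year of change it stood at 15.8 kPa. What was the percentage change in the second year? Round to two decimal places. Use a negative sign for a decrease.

9.49%

After the first year: 13.0 × 1.11 = 14.43.
Second-year multiplier: 15.8 ÷ 14.43 ≈ 1.094941.
That is a change of 9.49%.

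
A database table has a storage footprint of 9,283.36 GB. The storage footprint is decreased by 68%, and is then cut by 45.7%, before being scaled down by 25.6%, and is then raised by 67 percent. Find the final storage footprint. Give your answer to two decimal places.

Each change multiplies by a factor: 0.32 × 0.543 × 0.744 × 1.67 = 0.2158933248.
9,283.36 × 0.2158933248 = 2004.215455715328 ≈ 2,004.22.

2,004.22 GB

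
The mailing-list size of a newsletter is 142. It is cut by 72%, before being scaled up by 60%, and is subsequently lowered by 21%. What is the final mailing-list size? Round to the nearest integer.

Each change multiplies by a factor: 0.28 × 1.6 × 0.79 = 0.35392.
142 × 0.35392 = 50.25664 ≈ 50.

50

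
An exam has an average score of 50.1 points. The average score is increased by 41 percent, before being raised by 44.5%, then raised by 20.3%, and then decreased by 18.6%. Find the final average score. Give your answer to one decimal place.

100.0 points

Each change multiplies by a factor: 1.41 × 1.445 × 1.203 × 0.814 = 1.9951566129.
50.1 × 1.9951566129 = 99.95734630629 ≈ 100.0.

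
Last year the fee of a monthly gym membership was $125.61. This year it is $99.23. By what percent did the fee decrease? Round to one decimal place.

21.0%

Change: $99.23 − $125.61 = -$26.38.
Relative to the original: -$26.38 ÷ $125.61 ≈ -21.0%.
So the fee decreased by 21.0%.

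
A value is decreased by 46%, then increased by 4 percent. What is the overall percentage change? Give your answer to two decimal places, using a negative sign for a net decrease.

A 46% decrease multiplies by 0.54.
Then a 4% increase: 0.54 × 1.04 = 0.5616.
Overall factor 0.5616, i.e. -43.84%.

-43.84%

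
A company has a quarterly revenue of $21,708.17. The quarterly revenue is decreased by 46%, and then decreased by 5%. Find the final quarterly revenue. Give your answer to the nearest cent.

Apply the 46% decrease: $21,708.17 × 0.54 = $11722.4118.
After the 5% decrease: $11722.4118 × 0.95 = $11136.29121 ≈ $11,136.29.

$11,136.29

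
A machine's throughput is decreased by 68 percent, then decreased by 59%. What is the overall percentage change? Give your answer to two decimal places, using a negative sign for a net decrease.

A 68% decrease multiplies by 0.32.
Then a 59% decrease: 0.32 × 0.41 = 0.1312.
Overall factor 0.1312, i.e. -86.88%.

-86.88%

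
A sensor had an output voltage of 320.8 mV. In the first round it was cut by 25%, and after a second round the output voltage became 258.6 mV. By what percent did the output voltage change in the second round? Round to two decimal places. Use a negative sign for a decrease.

7.48%

After the first round: 320.8 × 0.75 = 240.6.
Second-round multiplier: 258.6 ÷ 240.6 ≈ 1.074813.
That is a change of 7.48%.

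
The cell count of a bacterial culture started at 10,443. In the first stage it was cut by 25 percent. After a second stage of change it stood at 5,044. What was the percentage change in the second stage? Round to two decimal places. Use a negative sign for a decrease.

-35.60%

After the first stage: 10,443 × 0.75 = 7832.25.
Second-stage multiplier: 5,044 ÷ 7832.25 ≈ 0.644004.
That is a change of -35.60%.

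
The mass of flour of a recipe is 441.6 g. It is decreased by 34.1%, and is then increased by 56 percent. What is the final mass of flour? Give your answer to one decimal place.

34.1% decrease: 441.6 × 0.659 = 291.0144.
Apply the 56% increase: 291.0144 × 1.56 = 453.982464 ≈ 454.0.

454.0 g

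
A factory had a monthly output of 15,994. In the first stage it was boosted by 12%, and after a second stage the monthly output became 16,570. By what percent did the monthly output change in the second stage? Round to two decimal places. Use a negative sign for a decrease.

After the first stage: 15,994 × 1.12 = 17913.28.
Second-stage multiplier: 16,570 ÷ 17913.28 ≈ 0.925012.
That is a change of -7.50%.

-7.50%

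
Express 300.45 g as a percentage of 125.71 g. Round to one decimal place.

239.0%

300.45 g ÷ 125.71 g ≈ 239.0%.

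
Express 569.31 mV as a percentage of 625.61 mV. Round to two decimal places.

91.00%

569.31 mV ÷ 625.61 mV ≈ 91.00%.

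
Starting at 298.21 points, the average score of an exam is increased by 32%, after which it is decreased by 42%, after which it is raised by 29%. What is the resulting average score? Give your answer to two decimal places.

294.52 points

Each change multiplies by a factor: 1.32 × 0.58 × 1.29 = 0.987624.
298.21 × 0.987624 = 294.51935304 ≈ 294.52.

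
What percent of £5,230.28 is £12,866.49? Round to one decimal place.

£12,866.49 ÷ £5,230.28 ≈ 246.0%.

246.0%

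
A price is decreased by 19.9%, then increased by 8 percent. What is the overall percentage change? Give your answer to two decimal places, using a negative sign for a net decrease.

The combined multiplier is 0.801 × 1.08 = 0.86508.
That corresponds to a decrease of 13.49%.

-13.49%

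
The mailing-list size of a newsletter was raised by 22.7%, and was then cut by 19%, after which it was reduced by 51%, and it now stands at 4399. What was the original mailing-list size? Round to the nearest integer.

9033

Undoing the 51% decrease: 4399 ÷ 0.49 ≈ 8977.55102.
Undoing the 19% decrease: 8977.55102 ÷ 0.81 ≈ 11083.396321.
Undoing the 22.7% increase: 11083.396321 ÷ 1.227 ≈ 9033.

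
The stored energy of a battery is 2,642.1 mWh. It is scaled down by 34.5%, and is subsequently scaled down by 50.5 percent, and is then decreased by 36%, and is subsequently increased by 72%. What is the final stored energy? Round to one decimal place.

After the 34.5% decrease: 2,642.1 × 0.655 = 1730.5755.
After the 50.5% decrease: 1730.5755 × 0.495 = 856.6348725.
36% decrease: 856.6348725 × 0.64 = 548.2463184.
Apply the 72% increase: 548.2463184 × 1.72 = 942.983667648 ≈ 943.0.

943.0 mWh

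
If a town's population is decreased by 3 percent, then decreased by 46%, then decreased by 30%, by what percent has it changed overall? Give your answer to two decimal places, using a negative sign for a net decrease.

-63.33%

A 3% decrease multiplies by 0.97.
Then a 46% decrease: 0.97 × 0.54 = 0.5238.
Then a 30% decrease: 0.5238 × 0.7 = 0.36666.
Overall factor 0.36666, i.e. -63.33%.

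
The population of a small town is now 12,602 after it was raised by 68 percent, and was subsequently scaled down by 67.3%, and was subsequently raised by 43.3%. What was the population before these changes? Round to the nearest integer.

Undoing the 43.3% increase: 12,602 ÷ 1.433 ≈ 8794.138172.
Undoing the 67.3% decrease: 8794.138172 ÷ 0.327 ≈ 26893.388905.
Undoing the 68% increase: 26893.388905 ÷ 1.68 ≈ 16,008.

16,008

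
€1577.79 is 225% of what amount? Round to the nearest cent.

€701.24

€1577.79 ÷ 2.25 = €701.24.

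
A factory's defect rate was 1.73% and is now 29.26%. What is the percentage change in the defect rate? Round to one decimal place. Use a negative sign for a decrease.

The change is 29.26 − 1.73 = 27.53 percentage points.
Relative to the original 1.73%, that is 27.53 ÷ 1.73 ≈ 1591.3%.

1591.3%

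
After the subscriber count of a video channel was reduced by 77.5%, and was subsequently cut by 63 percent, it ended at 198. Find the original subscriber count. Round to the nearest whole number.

The overall multiplier applied was 0.225 × 0.37 = 0.08325.
So the original subscriber count was 198 ÷ 0.08325 ≈ 2378.

2378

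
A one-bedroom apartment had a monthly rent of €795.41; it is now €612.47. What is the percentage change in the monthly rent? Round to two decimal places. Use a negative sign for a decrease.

Change: €612.47 − €795.41 = -€182.94.
Relative to the original: -€182.94 ÷ €795.41 ≈ -23.00%.

-23.00%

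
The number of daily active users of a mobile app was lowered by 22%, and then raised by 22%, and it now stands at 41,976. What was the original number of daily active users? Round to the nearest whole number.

44,111

Undoing the 22% increase: 41,976 ÷ 1.22 ≈ 34406.557377.
Undoing the 22% decrease: 34406.557377 ÷ 0.78 ≈ 44,111.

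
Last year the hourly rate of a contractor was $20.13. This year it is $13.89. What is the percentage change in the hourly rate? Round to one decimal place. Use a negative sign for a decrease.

Change: $13.89 − $20.13 = -$6.24.
Relative to the original: -$6.24 ÷ $20.13 ≈ -31.0%.

-31.0%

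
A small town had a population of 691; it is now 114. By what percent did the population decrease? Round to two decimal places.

Change: 114 − 691 = -577.
Relative to the original: -577 ÷ 691 ≈ -83.50%.
So the population decreased by 83.50%.

83.50%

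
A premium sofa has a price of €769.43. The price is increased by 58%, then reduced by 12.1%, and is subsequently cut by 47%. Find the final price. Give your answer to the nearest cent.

€566.36

After the 58% increase: €769.43 × 1.58 = €1215.6994.
After the 12.1% decrease: €1215.6994 × 0.879 = €1068.5997726.
After the 47% decrease: €1068.5997726 × 0.53 = €566.357879478 ≈ €566.36.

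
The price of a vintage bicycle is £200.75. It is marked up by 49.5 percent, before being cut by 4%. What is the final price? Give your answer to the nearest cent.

Each change multiplies by a factor: 1.495 × 0.96 = 1.4352.
£200.75 × 1.4352 = £288.1164 ≈ £288.12.

£288.12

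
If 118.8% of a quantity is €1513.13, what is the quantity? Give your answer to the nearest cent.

€1513.13 ÷ 1.188 ≈ €1273.68.

€1273.68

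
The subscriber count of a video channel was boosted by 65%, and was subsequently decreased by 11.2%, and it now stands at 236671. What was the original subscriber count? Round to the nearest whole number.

Undoing the 11.2% decrease: 236671 ÷ 0.888 ≈ 266521.396396.
Undoing the 65% increase: 266521.396396 ÷ 1.65 ≈ 161528.

161528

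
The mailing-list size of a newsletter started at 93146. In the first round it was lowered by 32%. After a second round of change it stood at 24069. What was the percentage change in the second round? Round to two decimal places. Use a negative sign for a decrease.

-62.00%

After the first round: 93146 × 0.68 = 63339.28.
Second-round multiplier: 24069 ÷ 63339.28 ≈ 0.380001.
That is a change of -62.00%.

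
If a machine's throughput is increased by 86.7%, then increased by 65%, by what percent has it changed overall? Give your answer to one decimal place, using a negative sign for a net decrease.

208.1%

The combined multiplier is 1.867 × 1.65 = 3.08055.
That corresponds to an increase of 208.1%.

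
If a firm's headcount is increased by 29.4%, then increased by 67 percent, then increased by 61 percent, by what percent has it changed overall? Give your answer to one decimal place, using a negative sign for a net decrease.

247.9%

The combined multiplier is 1.294 × 1.67 × 1.61 = 3.4791778.
That corresponds to an increase of 247.9%.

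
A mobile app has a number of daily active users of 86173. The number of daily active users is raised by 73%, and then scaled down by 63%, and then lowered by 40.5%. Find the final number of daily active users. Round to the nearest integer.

Each change multiplies by a factor: 1.73 × 0.37 × 0.595 = 0.3808595.
86173 × 0.3808595 = 32819.8056935 ≈ 32820.

32820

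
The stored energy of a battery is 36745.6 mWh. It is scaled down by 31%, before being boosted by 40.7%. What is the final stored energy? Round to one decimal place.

Each change multiplies by a factor: 0.69 × 1.407 = 0.97083.
36745.6 × 0.97083 = 35673.730848 ≈ 35673.7.

35673.7 mWh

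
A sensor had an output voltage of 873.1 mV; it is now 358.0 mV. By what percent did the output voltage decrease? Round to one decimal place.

Change: 358.0 − 873.1 = -515.1.
Relative to the original: -515.1 ÷ 873.1 ≈ -59.0%.
So the output voltage decreased by 59.0%.

59.0%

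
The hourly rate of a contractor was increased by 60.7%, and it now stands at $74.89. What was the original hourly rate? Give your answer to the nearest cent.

$46.60

The overall multiplier applied was 1.607.
So the original hourly rate was $74.89 ÷ 1.607 ≈ $46.60.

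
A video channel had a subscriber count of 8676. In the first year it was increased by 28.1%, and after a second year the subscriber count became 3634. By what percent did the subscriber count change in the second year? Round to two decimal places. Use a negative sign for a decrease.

-67.30%

After the first year: 8676 × 1.281 = 11113.956.
Second-year multiplier: 3634 ÷ 11113.956 ≈ 0.326976.
That is a change of -67.30%.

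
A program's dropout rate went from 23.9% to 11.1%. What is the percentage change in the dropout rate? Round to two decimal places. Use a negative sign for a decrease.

-53.56%

The change is 11.1 − 23.9 = -12.8 percentage points.
Relative to the original 23.9%, that is -12.8 ÷ 23.9 ≈ -53.56%.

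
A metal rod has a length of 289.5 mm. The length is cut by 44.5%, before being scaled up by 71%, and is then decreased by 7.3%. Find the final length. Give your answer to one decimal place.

Apply the 44.5% decrease: 289.5 × 0.555 = 160.6725.
Apply the 71% increase: 160.6725 × 1.71 = 274.749975.
7.3% decrease: 274.749975 × 0.927 = 254.693226825 ≈ 254.7.

254.7 mm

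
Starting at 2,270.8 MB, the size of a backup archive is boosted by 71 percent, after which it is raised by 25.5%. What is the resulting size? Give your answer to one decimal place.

4,873.3 MB

Apply the 71% increase: 2,270.8 × 1.71 = 3883.068.
25.5% increase: 3883.068 × 1.255 = 4873.25034 ≈ 4,873.3.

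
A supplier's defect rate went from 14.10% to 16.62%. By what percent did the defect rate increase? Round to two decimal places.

The change is 16.62 − 14.10 = 2.52 percentage points.
Relative to the original 14.10%, that is 2.52 ÷ 14.10 ≈ 17.87%.
So the defect rate rose by 17.87%.

17.87%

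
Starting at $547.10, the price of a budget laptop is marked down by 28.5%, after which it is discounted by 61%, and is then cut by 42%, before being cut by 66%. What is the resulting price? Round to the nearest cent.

Each change multiplies by a factor: 0.715 × 0.39 × 0.58 × 0.34 = 0.05498922.
$547.10 × 0.05498922 = $30.084602262 ≈ $30.08.

$30.08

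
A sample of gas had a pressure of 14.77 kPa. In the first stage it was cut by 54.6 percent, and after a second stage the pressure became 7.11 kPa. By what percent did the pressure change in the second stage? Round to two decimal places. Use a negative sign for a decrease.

6.03%

After the first stage: 14.77 × 0.454 = 6.70558.
Second-stage multiplier: 7.11 ÷ 6.70558 ≈ 1.060311.
That is a change of 6.03%.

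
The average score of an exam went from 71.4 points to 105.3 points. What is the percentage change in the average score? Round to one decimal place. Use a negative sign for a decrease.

Change: 105.3 − 71.4 = 33.9.
Relative to the original: 33.9 ÷ 71.4 ≈ 47.5%.

47.5%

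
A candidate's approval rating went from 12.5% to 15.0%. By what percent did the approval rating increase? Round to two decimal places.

The change is 15.0 − 12.5 = 2.5 percentage points.
Relative to the original 12.5%, that is 2.5 ÷ 12.5 = 20.00%.
So the approval rating rose by 20.00%.

20.00%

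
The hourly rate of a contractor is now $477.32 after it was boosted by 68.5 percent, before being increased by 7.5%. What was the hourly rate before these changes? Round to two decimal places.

Undoing the 7.5% increase: $477.32 ÷ 1.075 ≈ $444.018605.
Undoing the 68.5% increase: $444.018605 ÷ 1.685 ≈ $263.51.

$263.51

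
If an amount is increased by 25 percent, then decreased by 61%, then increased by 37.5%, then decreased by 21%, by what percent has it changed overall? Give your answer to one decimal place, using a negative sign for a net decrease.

The combined multiplier is 1.25 × 0.39 × 1.375 × 0.79 = 0.529546875.
That corresponds to a decrease of 47.0%.

-47.0%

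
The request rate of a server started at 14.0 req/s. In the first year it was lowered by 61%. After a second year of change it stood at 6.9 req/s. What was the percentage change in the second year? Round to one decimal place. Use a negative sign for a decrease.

26.4%

After the first year: 14.0 × 0.39 = 5.46.
Second-year multiplier: 6.9 ÷ 5.46 ≈ 1.26374.
That is a change of 26.4%.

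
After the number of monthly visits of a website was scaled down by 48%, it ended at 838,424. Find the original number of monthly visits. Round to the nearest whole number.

The overall multiplier applied was 0.52.
So the original number of monthly visits was 838,424 ÷ 0.52 ≈ 1,612,354.

1,612,354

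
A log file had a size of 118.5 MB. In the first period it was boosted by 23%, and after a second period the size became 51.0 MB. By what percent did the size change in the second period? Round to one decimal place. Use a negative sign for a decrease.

-65.0%

After the first period: 118.5 × 1.23 = 145.755.
Second-period multiplier: 51.0 ÷ 145.755 ≈ 0.3499.
That is a change of -65.0%.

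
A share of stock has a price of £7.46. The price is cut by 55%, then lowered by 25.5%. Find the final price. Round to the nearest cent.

£2.50

Each change multiplies by a factor: 0.45 × 0.745 = 0.33525.
£7.46 × 0.33525 = £2.500965 ≈ £2.50.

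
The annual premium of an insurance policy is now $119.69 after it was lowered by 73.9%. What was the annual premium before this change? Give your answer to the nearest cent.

The overall multiplier applied was 0.261.
So the original annual premium was $119.69 ÷ 0.261 ≈ $458.58.

$458.58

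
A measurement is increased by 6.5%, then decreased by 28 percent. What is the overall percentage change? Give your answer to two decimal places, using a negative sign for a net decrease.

-23.32%

The combined multiplier is 1.065 × 0.72 = 0.7668.
That corresponds to a decrease of 23.32%.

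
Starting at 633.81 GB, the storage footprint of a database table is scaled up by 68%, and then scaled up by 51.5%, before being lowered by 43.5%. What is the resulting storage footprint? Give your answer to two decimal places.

Each change multiplies by a factor: 1.68 × 1.515 × 0.565 = 1.438038.
633.81 × 1.438038 = 911.44286478 ≈ 911.44.

911.44 GB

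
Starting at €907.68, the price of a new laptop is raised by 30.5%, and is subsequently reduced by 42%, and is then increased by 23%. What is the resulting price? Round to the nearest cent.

After the 30.5% increase: €907.68 × 1.305 = €1184.5224.
42% decrease: €1184.5224 × 0.58 = €687.022992.
23% increase: €687.022992 × 1.23 = €845.03828016 ≈ €845.04.

€845.04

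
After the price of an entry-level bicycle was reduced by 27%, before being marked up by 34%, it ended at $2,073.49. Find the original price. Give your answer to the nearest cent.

$2,119.70

Undoing the 34% increase: $2,073.49 ÷ 1.34 ≈ $1547.380597.
Undoing the 27% decrease: $1547.380597 ÷ 0.73 ≈ $2,119.70.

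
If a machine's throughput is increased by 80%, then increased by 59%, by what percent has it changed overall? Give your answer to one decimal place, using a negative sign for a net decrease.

The combined multiplier is 1.8 × 1.59 = 2.862.
That corresponds to an increase of 186.2%.

186.2%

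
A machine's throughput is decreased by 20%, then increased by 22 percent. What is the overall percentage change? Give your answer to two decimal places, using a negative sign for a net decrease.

The combined multiplier is 0.8 × 1.22 = 0.976.
That corresponds to a decrease of 2.40%.

-2.40%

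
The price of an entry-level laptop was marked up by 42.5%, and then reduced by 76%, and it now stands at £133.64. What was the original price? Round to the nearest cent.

Undoing the 76% decrease: £133.64 ÷ 0.24 ≈ £556.833333.
Undoing the 42.5% increase: £556.833333 ÷ 1.425 ≈ £390.76.

£390.76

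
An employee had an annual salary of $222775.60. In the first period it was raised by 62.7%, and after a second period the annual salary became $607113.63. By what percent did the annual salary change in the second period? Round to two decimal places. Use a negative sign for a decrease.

67.50%

After the first period: $222775.60 × 1.627 = $362455.9012.
Second-period multiplier: $607113.63 ÷ $362455.9012 ≈ 1.675.
That is a change of 67.50%.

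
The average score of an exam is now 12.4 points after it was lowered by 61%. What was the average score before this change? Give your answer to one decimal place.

The overall multiplier applied was 0.39.
So the original average score was 12.4 ÷ 0.39 ≈ 31.8 points.

31.8 points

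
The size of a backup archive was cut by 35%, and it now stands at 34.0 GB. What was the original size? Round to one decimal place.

52.3 GB

The overall multiplier applied was 0.65.
So the original size was 34.0 ÷ 0.65 ≈ 52.3 GB.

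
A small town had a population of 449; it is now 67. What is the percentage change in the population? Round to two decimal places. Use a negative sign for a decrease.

Change: 67 − 449 = -382.
Relative to the original: -382 ÷ 449 ≈ -85.08%.

-85.08%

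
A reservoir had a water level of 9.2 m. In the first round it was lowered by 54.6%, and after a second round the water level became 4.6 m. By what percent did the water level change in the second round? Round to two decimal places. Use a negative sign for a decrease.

After the first round: 9.2 × 0.454 = 4.1768.
Second-round multiplier: 4.6 ÷ 4.1768 ≈ 1.101322.
That is a change of 10.13%.

10.13%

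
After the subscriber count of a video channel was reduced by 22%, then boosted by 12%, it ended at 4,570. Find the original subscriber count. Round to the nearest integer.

Undoing the 12% increase: 4,570 ÷ 1.12 ≈ 4080.357143.
Undoing the 22% decrease: 4080.357143 ÷ 0.78 ≈ 5,231.

5,231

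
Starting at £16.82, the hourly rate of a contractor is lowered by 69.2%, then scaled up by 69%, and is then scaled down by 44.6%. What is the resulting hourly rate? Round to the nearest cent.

£4.85

Each change multiplies by a factor: 0.308 × 1.69 × 0.554 = 0.28836808.
£16.82 × 0.28836808 = £4.8503511056 ≈ £4.85.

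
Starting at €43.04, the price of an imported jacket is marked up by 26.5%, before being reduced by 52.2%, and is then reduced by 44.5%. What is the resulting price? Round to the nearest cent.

After the 26.5% increase: €43.04 × 1.265 = €54.4456.
After the 52.2% decrease: €54.4456 × 0.478 = €26.0249968.
44.5% decrease: €26.0249968 × 0.555 = €14.443873224 ≈ €14.44.

€14.44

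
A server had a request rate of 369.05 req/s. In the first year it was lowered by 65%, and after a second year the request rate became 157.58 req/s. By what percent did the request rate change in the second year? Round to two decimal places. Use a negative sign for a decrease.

22.00%

After the first year: 369.05 × 0.35 = 129.1675.
Second-year multiplier: 157.58 ÷ 129.1675 ≈ 1.219966.
That is a change of 22.00%.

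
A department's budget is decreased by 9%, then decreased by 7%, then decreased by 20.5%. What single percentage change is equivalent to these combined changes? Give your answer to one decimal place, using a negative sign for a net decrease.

-32.7%

The combined multiplier is 0.91 × 0.93 × 0.795 = 0.6728085.
That corresponds to a decrease of 32.7%.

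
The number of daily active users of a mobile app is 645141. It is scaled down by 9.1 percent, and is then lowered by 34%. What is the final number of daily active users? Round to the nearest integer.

After the 9.1% decrease: 645141 × 0.909 = 586433.169.
After the 34% decrease: 586433.169 × 0.66 = 387045.89154 ≈ 387046.

387046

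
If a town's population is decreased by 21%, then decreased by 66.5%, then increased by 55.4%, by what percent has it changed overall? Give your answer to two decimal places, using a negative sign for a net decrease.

-58.87%

The combined multiplier is 0.79 × 0.335 × 1.554 = 0.4112661.
That corresponds to a decrease of 58.87%.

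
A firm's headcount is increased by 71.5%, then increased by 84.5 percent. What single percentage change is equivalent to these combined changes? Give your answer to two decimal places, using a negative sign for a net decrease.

216.42%

A 71.5% increase multiplies by 1.715.
Then an 84.5% increase: 1.715 × 1.845 = 3.164175.
Overall factor 3.164175, i.e. 216.42%.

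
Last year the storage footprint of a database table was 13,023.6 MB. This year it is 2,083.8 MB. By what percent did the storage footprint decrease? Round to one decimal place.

84.0%

Change: 2,083.8 − 13,023.6 = -10,939.8.
Relative to the original: -10,939.8 ÷ 13,023.6 ≈ -84.0%.
So the storage footprint decreased by 84.0%.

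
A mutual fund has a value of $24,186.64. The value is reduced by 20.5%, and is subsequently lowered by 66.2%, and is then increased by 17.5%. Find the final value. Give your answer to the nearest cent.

$7,636.55

Apply the 20.5% decrease: $24,186.64 × 0.795 = $19228.3788.
After the 66.2% decrease: $19228.3788 × 0.338 = $6499.1920344.
17.5% increase: $6499.1920344 × 1.175 = $7636.55064042 ≈ $7,636.55.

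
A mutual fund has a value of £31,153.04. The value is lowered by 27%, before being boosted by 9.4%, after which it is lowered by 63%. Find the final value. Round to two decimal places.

£9,205.39

Apply the 27% decrease: £31,153.04 × 0.73 = £22741.7192.
After the 9.4% increase: £22741.7192 × 1.094 = £24879.4408048.
63% decrease: £24879.4408048 × 0.37 = £9205.393097776 ≈ £9,205.39.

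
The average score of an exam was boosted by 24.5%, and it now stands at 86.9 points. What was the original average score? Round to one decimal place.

69.8 points

The overall multiplier applied was 1.245.
So the original average score was 86.9 ÷ 1.245 ≈ 69.8 points.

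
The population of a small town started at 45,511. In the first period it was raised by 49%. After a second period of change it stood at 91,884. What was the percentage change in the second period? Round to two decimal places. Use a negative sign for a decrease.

35.50%

After the first period: 45,511 × 1.49 = 67811.39.
Second-period multiplier: 91,884 ÷ 67811.39 ≈ 1.354994.
That is a change of 35.50%.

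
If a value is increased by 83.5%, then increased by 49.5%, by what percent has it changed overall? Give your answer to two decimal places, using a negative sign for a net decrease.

174.33%

The combined multiplier is 1.835 × 1.495 = 2.743325.
That corresponds to an increase of 174.33%.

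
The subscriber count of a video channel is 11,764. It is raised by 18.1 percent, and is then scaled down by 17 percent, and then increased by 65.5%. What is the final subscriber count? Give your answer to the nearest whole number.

19,085

Each change multiplies by a factor: 1.181 × 0.83 × 1.655 = 1.62228065.
11,764 × 1.62228065 = 19084.5095666 ≈ 19,085.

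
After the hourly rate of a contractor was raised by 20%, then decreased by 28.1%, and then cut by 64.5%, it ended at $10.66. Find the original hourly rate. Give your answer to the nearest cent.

The overall multiplier applied was 1.2 × 0.719 × 0.355 = 0.306294.
So the original hourly rate was $10.66 ÷ 0.306294 ≈ $34.80.

$34.80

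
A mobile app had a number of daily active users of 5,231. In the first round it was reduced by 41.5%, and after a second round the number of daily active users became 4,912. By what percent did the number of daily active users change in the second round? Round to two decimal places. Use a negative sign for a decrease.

After the first round: 5,231 × 0.585 = 3060.135.
Second-round multiplier: 4,912 ÷ 3060.135 ≈ 1.605158.
That is a change of 60.52%.

60.52%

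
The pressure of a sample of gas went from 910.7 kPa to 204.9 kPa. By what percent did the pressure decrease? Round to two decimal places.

Change: 204.9 − 910.7 = -705.8.
Relative to the original: -705.8 ÷ 910.7 ≈ -77.50%.
So the pressure decreased by 77.50%.

77.50%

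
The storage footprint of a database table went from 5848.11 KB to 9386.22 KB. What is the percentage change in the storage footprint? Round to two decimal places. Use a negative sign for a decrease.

Change: 9386.22 − 5848.11 = 3538.11.
Relative to the original: 3538.11 ÷ 5848.11 ≈ 60.50%.

60.50%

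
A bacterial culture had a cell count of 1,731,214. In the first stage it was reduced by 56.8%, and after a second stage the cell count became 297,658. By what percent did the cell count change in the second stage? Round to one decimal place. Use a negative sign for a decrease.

-60.2%

After the first stage: 1,731,214 × 0.432 = 747884.448.
Second-stage multiplier: 297,658 ÷ 747884.448 ≈ 0.398.
That is a change of -60.2%.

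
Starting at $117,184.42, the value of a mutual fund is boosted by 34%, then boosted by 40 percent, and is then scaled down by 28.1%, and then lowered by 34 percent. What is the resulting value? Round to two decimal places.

$104,321.91

34% increase: $117,184.42 × 1.34 = $157027.1228.
Apply the 40% increase: $157027.1228 × 1.4 = $219837.97192.
After the 28.1% decrease: $219837.97192 × 0.719 = $158063.50181048.
After the 34% decrease: $158063.50181048 × 0.66 = $104321.9111949168 ≈ $104,321.91.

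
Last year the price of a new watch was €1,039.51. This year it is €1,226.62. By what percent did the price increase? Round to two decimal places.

Change: €1,226.62 − €1,039.51 = €187.11.
Relative to the original: €187.11 ÷ €1,039.51 ≈ 18.00%.
So the price increased by 18.00%.

18.00%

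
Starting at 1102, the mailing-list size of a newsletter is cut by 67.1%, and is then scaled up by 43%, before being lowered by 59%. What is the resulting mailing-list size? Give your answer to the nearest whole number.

213

67.1% decrease: 1102 × 0.329 = 362.558.
43% increase: 362.558 × 1.43 = 518.45794.
Apply the 59% decrease: 518.45794 × 0.41 = 212.5677554 ≈ 213.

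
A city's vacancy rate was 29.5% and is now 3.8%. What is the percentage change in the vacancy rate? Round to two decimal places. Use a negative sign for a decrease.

-87.12%

The change is 3.8 − 29.5 = -25.7 percentage points.
Relative to the original 29.5%, that is -25.7 ÷ 29.5 ≈ -87.12%.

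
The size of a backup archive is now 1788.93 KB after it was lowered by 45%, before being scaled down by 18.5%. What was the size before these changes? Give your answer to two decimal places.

3990.92 KB

Undoing the 18.5% decrease: 1788.93 ÷ 0.815 ≈ 2195.006135.
Undoing the 45% decrease: 2195.006135 ÷ 0.55 ≈ 3990.92 KB.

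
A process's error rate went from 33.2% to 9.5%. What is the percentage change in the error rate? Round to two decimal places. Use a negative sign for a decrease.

The change is 9.5 − 33.2 = -23.7 percentage points.
Relative to the original 33.2%, that is -23.7 ÷ 33.2 ≈ -71.39%.

-71.39%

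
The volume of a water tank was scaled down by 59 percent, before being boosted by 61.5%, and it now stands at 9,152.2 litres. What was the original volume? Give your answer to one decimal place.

Undoing the 61.5% increase: 9,152.2 ÷ 1.615 ≈ 5666.996904.
Undoing the 59% decrease: 5666.996904 ÷ 0.41 ≈ 13,821.9 litres.

13,821.9 litres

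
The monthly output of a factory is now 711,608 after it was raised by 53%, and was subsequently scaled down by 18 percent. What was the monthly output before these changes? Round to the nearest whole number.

The overall multiplier applied was 1.53 × 0.82 = 1.2546.
So the original monthly output was 711,608 ÷ 1.2546 ≈ 567,199.

567,199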